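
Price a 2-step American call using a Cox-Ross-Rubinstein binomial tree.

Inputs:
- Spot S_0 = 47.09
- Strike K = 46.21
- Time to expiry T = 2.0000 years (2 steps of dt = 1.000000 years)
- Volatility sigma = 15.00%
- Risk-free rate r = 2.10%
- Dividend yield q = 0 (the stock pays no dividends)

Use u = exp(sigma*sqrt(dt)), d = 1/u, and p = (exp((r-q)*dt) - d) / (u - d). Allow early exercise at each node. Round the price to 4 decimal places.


dt = T/N = 1.000000
u = exp(sigma*sqrt(dt)) = 1.161834; d = 1/u = 0.860708
p = (exp((r-q)*dt) - d) / (u - d) = 0.533046
Discount per step: exp(-r*dt) = 0.979219
Stock lattice S(k, i) with i counting down-moves:
  k=0: S(0,0) = 47.0900
  k=1: S(1,0) = 54.7108; S(1,1) = 40.5307
  k=2: S(2,0) = 63.5649; S(2,1) = 47.0900; S(2,2) = 34.8851
Terminal payoffs V(N, i) = max(S_T - K, 0):
  V(2,0) = 17.354851; V(2,1) = 0.880000; V(2,2) = 0.000000
Backward induction: V(k, i) = exp(-r*dt) * [p * V(k+1, i) + (1-p) * V(k+1, i+1)]; then take max(V_cont, immediate exercise) for American.
  V(1,0) = exp(-r*dt) * [p*17.354851 + (1-p)*0.880000] = 9.461066; exercise = 8.500774; V(1,0) = max -> 9.461066
  V(1,1) = exp(-r*dt) * [p*0.880000 + (1-p)*0.000000] = 0.459332; exercise = 0.000000; V(1,1) = max -> 0.459332
  V(0,0) = exp(-r*dt) * [p*9.461066 + (1-p)*0.459332] = 5.148408; exercise = 0.880000; V(0,0) = max -> 5.148408

Answer: Price = V(0,0) = 5.1484


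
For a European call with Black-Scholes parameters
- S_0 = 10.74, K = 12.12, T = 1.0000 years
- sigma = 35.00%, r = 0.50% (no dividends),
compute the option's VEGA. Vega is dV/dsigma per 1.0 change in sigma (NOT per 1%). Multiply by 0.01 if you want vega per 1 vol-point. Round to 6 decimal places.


Answer: Vega = 4.232760

Derivation:
d1 = -0.1560911187; d2 = -0.5060911187
phi(d1) = 0.3941117613; exp(-qT) = 1.0000000000; exp(-rT) = 0.9950124792
Vega = S * exp(-qT) * phi(d1) * sqrt(T) = 10.7400 * 1.0000000000 * 0.3941117613 * 1.0000000000 = 4.232760


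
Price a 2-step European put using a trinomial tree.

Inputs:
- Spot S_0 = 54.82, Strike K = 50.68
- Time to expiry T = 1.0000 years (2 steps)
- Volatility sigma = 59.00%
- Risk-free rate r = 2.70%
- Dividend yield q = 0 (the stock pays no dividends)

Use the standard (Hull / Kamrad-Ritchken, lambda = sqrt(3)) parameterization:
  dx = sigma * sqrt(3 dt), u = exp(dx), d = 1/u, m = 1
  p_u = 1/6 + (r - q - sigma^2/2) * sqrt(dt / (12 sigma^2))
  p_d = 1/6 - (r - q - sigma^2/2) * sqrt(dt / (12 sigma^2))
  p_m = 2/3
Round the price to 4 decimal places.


Answer: Price = V(0,0) = 8.5337

Derivation:
dt = T/N = 0.500000; dx = sigma*sqrt(3*dt) = 0.722599
u = exp(dx) = 2.059781; d = 1/u = 0.485489
p_u = 0.115791, p_m = 0.666667, p_d = 0.217542
Discount per step: exp(-r*dt) = 0.986591
Stock lattice S(k, j) with j the centered position index:
  k=0: S(0,+0) = 54.8200
  k=1: S(1,-1) = 26.6145; S(1,+0) = 54.8200; S(1,+1) = 112.9172
  k=2: S(2,-2) = 12.9210; S(2,-1) = 26.6145; S(2,+0) = 54.8200; S(2,+1) = 112.9172; S(2,+2) = 232.5846
Terminal payoffs V(N, j) = max(K - S_T, 0):
  V(2,-2) = 37.758971; V(2,-1) = 24.065515; V(2,+0) = 0.000000; V(2,+1) = 0.000000; V(2,+2) = 0.000000
Backward induction: V(k, j) = exp(-r*dt) * [p_u * V(k+1, j+1) + p_m * V(k+1, j) + p_d * V(k+1, j-1)]
  V(1,-1) = exp(-r*dt) * [p_u*0.000000 + p_m*24.065515 + p_d*37.758971] = 23.932559
  V(1,+0) = exp(-r*dt) * [p_u*0.000000 + p_m*0.000000 + p_d*24.065515] = 5.165060
  V(1,+1) = exp(-r*dt) * [p_u*0.000000 + p_m*0.000000 + p_d*0.000000] = 0.000000
  V(0,+0) = exp(-r*dt) * [p_u*0.000000 + p_m*5.165060 + p_d*23.932559] = 8.533724


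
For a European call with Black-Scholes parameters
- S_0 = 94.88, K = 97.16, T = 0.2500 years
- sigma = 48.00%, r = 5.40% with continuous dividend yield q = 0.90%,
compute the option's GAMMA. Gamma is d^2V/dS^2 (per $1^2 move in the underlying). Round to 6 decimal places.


d1 = 0.0679326296; d2 = -0.1720673704
phi(d1) = 0.3980228138; exp(-qT) = 0.9977525294; exp(-rT) = 0.9865907163
Gamma = exp(-qT) * phi(d1) / (S * sigma * sqrt(T)) = 0.9977525294 * 0.3980228138 / (94.8800 * 0.4800 * 0.5000000000) = 0.017440

Answer: Gamma = 0.017440


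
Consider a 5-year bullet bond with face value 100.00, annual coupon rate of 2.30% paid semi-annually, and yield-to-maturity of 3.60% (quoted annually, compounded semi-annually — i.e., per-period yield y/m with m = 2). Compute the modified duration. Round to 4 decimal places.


Answer: Modified duration = 4.6584

Derivation:
Coupon per period c = face * coupon_rate / m = 1.150000
Periods per year m = 2; per-period yield y/m = 0.018000
Number of cashflows N = 10
Cashflows (t years, CF_t, discount factor 1/(1+y/m)^(m*t), PV):
  t = 0.5000: CF_t = 1.150000, DF = 0.982318, PV = 1.129666
  t = 1.0000: CF_t = 1.150000, DF = 0.964949, PV = 1.109692
  t = 1.5000: CF_t = 1.150000, DF = 0.947887, PV = 1.090070
  t = 2.0000: CF_t = 1.150000, DF = 0.931127, PV = 1.070796
  t = 2.5000: CF_t = 1.150000, DF = 0.914663, PV = 1.051862
  t = 3.0000: CF_t = 1.150000, DF = 0.898490, PV = 1.033264
  t = 3.5000: CF_t = 1.150000, DF = 0.882603, PV = 1.014994
  t = 4.0000: CF_t = 1.150000, DF = 0.866997, PV = 0.997047
  t = 4.5000: CF_t = 1.150000, DF = 0.851667, PV = 0.979417
  t = 5.0000: CF_t = 101.150000, DF = 0.836608, PV = 84.622939
Price P = sum_t PV_t = 94.099748
First compute Macaulay numerator sum_t t * PV_t:
  t * PV_t at t = 0.5000: 0.564833
  t * PV_t at t = 1.0000: 1.109692
  t * PV_t at t = 1.5000: 1.635105
  t * PV_t at t = 2.0000: 2.141592
  t * PV_t at t = 2.5000: 2.629656
  t * PV_t at t = 3.0000: 3.099791
  t * PV_t at t = 3.5000: 3.552478
  t * PV_t at t = 4.0000: 3.988188
  t * PV_t at t = 4.5000: 4.407379
  t * PV_t at t = 5.0000: 423.114697
Macaulay duration D = 446.243411 / 94.099748 = 4.742238
Modified duration = D / (1 + y/m) = 4.742238 / (1 + 0.018000) = 4.658387


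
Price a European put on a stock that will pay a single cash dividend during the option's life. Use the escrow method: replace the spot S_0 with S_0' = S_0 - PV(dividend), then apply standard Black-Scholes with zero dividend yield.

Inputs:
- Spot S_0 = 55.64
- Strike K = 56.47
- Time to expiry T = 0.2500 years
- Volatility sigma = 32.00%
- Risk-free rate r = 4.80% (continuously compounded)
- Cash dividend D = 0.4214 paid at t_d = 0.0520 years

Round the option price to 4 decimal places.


Answer: Price = 3.8352

Derivation:
PV(D) = D * exp(-r * t_d) = 0.4214 * 0.99750711 = 0.42034950
S_0' = S_0 - PV(D) = 55.6400 - 0.42034950 = 55.21965050
d1 = (ln(S_0'/K) + (r + sigma^2/2)*T) / (sigma*sqrt(T)) = 0.01505846
d2 = d1 - sigma*sqrt(T) = -0.14494154
exp(-rT) = 0.98807171
N(-d1) = 0.49399277; N(-d2) = 0.55762149
P = K * exp(-rT) * N(-d2) - S_0' * N(-d1) = 56.4700 * 0.98807171 * 0.55762149 - 55.21965050 * 0.49399277 = 3.8352


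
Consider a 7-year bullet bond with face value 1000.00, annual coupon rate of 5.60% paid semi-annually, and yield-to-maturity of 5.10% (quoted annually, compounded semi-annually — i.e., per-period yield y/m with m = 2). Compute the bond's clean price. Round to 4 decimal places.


Answer: Price = 1029.1263

Derivation:
Coupon per period c = face * coupon_rate / m = 28.000000
Periods per year m = 2; per-period yield y/m = 0.025500
Number of cashflows N = 14
Cashflows (t years, CF_t, discount factor 1/(1+y/m)^(m*t), PV):
  t = 0.5000: CF_t = 28.000000, DF = 0.975134, PV = 27.303754
  t = 1.0000: CF_t = 28.000000, DF = 0.950886, PV = 26.624821
  t = 1.5000: CF_t = 28.000000, DF = 0.927242, PV = 25.962771
  t = 2.0000: CF_t = 28.000000, DF = 0.904185, PV = 25.317183
  t = 2.5000: CF_t = 28.000000, DF = 0.881702, PV = 24.687648
  t = 3.0000: CF_t = 28.000000, DF = 0.859777, PV = 24.073766
  t = 3.5000: CF_t = 28.000000, DF = 0.838398, PV = 23.475150
  t = 4.0000: CF_t = 28.000000, DF = 0.817551, PV = 22.891419
  t = 4.5000: CF_t = 28.000000, DF = 0.797222, PV = 22.322203
  t = 5.0000: CF_t = 28.000000, DF = 0.777398, PV = 21.767141
  t = 5.5000: CF_t = 28.000000, DF = 0.758067, PV = 21.225881
  t = 6.0000: CF_t = 28.000000, DF = 0.739217, PV = 20.698080
  t = 6.5000: CF_t = 28.000000, DF = 0.720836, PV = 20.183403
  t = 7.0000: CF_t = 1028.000000, DF = 0.702912, PV = 722.593098
Price P = sum_t PV_t = 1029.126316


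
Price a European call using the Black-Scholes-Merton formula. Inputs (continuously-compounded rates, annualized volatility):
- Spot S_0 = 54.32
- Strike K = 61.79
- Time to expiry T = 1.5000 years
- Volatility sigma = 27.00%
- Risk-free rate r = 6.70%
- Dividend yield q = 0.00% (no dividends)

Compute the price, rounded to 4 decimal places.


d1 = (ln(S/K) + (r - q + 0.5*sigma^2) * T) / (sigma * sqrt(T)) = 0.07961127
d2 = d1 - sigma * sqrt(T) = -0.25106984
exp(-rT) = 0.90438511; exp(-qT) = 1.00000000
C = S_0 * exp(-qT) * N(d1) - K * exp(-rT) * N(d2)
N(d1) = 0.53172678; N(d2) = 0.40088006
C = 54.3200 * 1.00000000 * 0.53172678 - 61.7900 * 0.90438511 * 0.40088006 = 6.4814

Answer: Price = 6.4814


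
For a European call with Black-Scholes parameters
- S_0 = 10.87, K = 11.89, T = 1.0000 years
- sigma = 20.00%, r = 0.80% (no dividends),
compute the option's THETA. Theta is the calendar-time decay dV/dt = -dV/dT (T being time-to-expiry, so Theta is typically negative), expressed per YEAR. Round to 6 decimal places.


d1 = -0.3084550478; d2 = -0.5084550478
phi(d1) = 0.3804080481; exp(-qT) = 1.0000000000; exp(-rT) = 0.9920319148
Theta = -S*exp(-qT)*phi(d1)*sigma/(2*sqrt(T)) - r*K*exp(-rT)*N(d2) + q*S*exp(-qT)*N(d1)
N(d1) = 0.3788680502; N(d2) = 0.3055671281; sqrt(T) = 1.0000000000
Term 1 = -10.8700 * 1.0000000000 * 0.3804080481 * 0.2000 / (2 * 1.0000000000) = -0.4135035483
Term 2 = -0.0080 * 11.8900 * 0.9920319148 * 0.3055671281 = -0.0288339485
Term 3 = 0 (no dividend yield, q = 0)
Theta = -0.4135035483 + (-0.0288339485) + (0.0000000000) = -0.442337

Answer: Theta = -0.442337


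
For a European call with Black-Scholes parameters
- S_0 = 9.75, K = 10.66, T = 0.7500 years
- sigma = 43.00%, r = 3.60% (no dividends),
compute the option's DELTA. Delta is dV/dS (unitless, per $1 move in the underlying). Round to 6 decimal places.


Answer: Delta = 0.507613

Derivation:
d1 = 0.0190830813; d2 = -0.3533078423
phi(d1) = 0.3988696468; exp(-qT) = 1.0000000000; exp(-rT) = 0.9733612415
N(d1) = 0.5076125859
Delta = exp(-qT) * N(d1) = 1.0000000000 * 0.5076125859 = 0.507613


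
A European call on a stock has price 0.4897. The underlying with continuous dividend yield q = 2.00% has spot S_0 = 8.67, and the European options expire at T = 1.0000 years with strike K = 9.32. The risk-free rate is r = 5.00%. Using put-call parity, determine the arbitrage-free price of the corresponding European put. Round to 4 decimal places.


Answer: Put price = 0.8568

Derivation:
Put-call parity: C - P = S_0 * exp(-qT) - K * exp(-rT).
S_0 * exp(-qT) = 8.6700 * 0.98019867 = 8.49832250
K * exp(-rT) = 9.3200 * 0.95122942 = 8.86545824
P = C - S*exp(-qT) + K*exp(-rT)
P = 0.4897 - 8.49832250 + 8.86545824 = 0.8568


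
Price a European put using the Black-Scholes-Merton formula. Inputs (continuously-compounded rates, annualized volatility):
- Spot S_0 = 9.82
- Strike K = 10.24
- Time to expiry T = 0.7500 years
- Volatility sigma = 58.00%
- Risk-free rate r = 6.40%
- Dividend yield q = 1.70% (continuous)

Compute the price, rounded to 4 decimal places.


Answer: Price = 1.9614

Derivation:
d1 = (ln(S/K) + (r - q + 0.5*sigma^2) * T) / (sigma * sqrt(T)) = 0.23794696
d2 = d1 - sigma * sqrt(T) = -0.26434778
exp(-rT) = 0.95313379; exp(-qT) = 0.98733094
P = K * exp(-rT) * N(-d2) - S_0 * exp(-qT) * N(-d1)
N(-d1) = 0.40596112; N(-d2) = 0.60424403
P = 10.2400 * 0.95313379 * 0.60424403 - 9.8200 * 0.98733094 * 0.40596112 = 1.9614


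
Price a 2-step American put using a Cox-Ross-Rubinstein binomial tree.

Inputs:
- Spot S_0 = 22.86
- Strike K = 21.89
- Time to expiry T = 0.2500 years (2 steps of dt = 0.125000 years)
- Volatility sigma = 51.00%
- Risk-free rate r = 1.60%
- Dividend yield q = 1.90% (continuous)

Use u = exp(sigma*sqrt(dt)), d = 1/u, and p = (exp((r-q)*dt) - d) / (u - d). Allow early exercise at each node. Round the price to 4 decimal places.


Answer: Price = V(0,0) = 1.7670

Derivation:
dt = T/N = 0.125000
u = exp(sigma*sqrt(dt)) = 1.197591; d = 1/u = 0.835009
p = (exp((r-q)*dt) - d) / (u - d) = 0.454010
Discount per step: exp(-r*dt) = 0.998002
Stock lattice S(k, i) with i counting down-moves:
  k=0: S(0,0) = 22.8600
  k=1: S(1,0) = 27.3769; S(1,1) = 19.0883
  k=2: S(2,0) = 32.7864; S(2,1) = 22.8600; S(2,2) = 15.9389
Terminal payoffs V(N, i) = max(K - S_T, 0):
  V(2,0) = 0.000000; V(2,1) = 0.000000; V(2,2) = 5.951075
Backward induction: V(k, i) = exp(-r*dt) * [p * V(k+1, i) + (1-p) * V(k+1, i+1)]; then take max(V_cont, immediate exercise) for American.
  V(1,0) = exp(-r*dt) * [p*0.000000 + (1-p)*0.000000] = 0.000000; exercise = 0.000000; V(1,0) = max -> 0.000000
  V(1,1) = exp(-r*dt) * [p*0.000000 + (1-p)*5.951075] = 3.242738; exercise = 2.801684; V(1,1) = max -> 3.242738
  V(0,0) = exp(-r*dt) * [p*0.000000 + (1-p)*3.242738] = 1.766966; exercise = 0.000000; V(0,0) = max -> 1.766966


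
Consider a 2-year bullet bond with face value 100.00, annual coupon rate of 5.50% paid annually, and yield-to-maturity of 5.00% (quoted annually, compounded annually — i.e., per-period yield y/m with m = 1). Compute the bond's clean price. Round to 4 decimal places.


Coupon per period c = face * coupon_rate / m = 5.500000
Periods per year m = 1; per-period yield y/m = 0.050000
Number of cashflows N = 2
Cashflows (t years, CF_t, discount factor 1/(1+y/m)^(m*t), PV):
  t = 1.0000: CF_t = 5.500000, DF = 0.952381, PV = 5.238095
  t = 2.0000: CF_t = 105.500000, DF = 0.907029, PV = 95.691610
Price P = sum_t PV_t = 100.929705

Answer: Price = 100.9297


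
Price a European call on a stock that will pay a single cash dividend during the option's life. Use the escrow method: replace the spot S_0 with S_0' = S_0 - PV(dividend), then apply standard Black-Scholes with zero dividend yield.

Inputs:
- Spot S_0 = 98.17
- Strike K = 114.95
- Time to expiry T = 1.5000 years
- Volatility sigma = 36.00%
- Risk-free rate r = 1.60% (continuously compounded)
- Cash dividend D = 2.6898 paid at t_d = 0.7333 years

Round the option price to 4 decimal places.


PV(D) = D * exp(-r * t_d) = 2.6898 * 0.98833576 = 2.65842553
S_0' = S_0 - PV(D) = 98.1700 - 2.65842553 = 95.51157447
d1 = (ln(S_0'/K) + (r + sigma^2/2)*T) / (sigma*sqrt(T)) = -0.14526792
d2 = d1 - sigma*sqrt(T) = -0.58617608
exp(-rT) = 0.97628571
N(d1) = 0.44224967; N(d2) = 0.27887860
C = S_0' * N(d1) - K * exp(-rT) * N(d2) = 95.51157447 * 0.44224967 - 114.9500 * 0.97628571 * 0.27887860 = 10.9431

Answer: Price = 10.9431


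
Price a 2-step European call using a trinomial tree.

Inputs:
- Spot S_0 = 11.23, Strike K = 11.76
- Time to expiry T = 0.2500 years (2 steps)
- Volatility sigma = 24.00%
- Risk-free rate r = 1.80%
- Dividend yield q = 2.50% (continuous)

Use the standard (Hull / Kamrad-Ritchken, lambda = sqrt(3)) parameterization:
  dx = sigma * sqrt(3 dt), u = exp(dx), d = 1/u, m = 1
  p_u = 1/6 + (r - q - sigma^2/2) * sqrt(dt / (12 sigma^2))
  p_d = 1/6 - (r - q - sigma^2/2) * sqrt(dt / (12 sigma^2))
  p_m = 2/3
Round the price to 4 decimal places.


Answer: Price = V(0,0) = 0.3264

Derivation:
dt = T/N = 0.125000; dx = sigma*sqrt(3*dt) = 0.146969
u = exp(dx) = 1.158319; d = 1/u = 0.863320
p_u = 0.151442, p_m = 0.666667, p_d = 0.181891
Discount per step: exp(-r*dt) = 0.997753
Stock lattice S(k, j) with j the centered position index:
  k=0: S(0,+0) = 11.2300
  k=1: S(1,-1) = 9.6951; S(1,+0) = 11.2300; S(1,+1) = 13.0079
  k=2: S(2,-2) = 8.3700; S(2,-1) = 9.6951; S(2,+0) = 11.2300; S(2,+1) = 13.0079; S(2,+2) = 15.0673
Terminal payoffs V(N, j) = max(S_T - K, 0):
  V(2,-2) = 0.000000; V(2,-1) = 0.000000; V(2,+0) = 0.000000; V(2,+1) = 1.247917; V(2,+2) = 3.307311
Backward induction: V(k, j) = exp(-r*dt) * [p_u * V(k+1, j+1) + p_m * V(k+1, j) + p_d * V(k+1, j-1)]
  V(1,-1) = exp(-r*dt) * [p_u*0.000000 + p_m*0.000000 + p_d*0.000000] = 0.000000
  V(1,+0) = exp(-r*dt) * [p_u*1.247917 + p_m*0.000000 + p_d*0.000000] = 0.188563
  V(1,+1) = exp(-r*dt) * [p_u*3.307311 + p_m*1.247917 + p_d*0.000000] = 1.329816
  V(0,+0) = exp(-r*dt) * [p_u*1.329816 + p_m*0.188563 + p_d*0.000000] = 0.326364


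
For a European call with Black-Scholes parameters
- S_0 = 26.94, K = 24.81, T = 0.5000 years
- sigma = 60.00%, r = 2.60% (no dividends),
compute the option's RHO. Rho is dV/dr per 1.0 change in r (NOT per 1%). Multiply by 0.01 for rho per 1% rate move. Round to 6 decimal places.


Answer: Rho = 6.184164

Derivation:
d1 = 0.4369103748; d2 = 0.0126463061
phi(d1) = 0.3626257853; exp(-qT) = 1.0000000000; exp(-rT) = 0.9870841350
N(d2) = 0.5050450117
Rho = K*T*exp(-rT)*N(d2) = 24.8100 * 0.5000 * 0.9870841350 * 0.5050450117 = 6.184164


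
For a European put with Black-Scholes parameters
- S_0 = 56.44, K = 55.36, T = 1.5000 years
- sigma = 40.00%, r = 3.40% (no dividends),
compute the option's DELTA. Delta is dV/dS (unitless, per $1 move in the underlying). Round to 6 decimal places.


Answer: Delta = -0.348826

Derivation:
d1 = 0.3884907382; d2 = -0.1014072104
phi(d1) = 0.3699449530; exp(-qT) = 1.0000000000; exp(-rT) = 0.9502786705
N(-d1) = 0.3488264534
Delta = -exp(-qT) * N(-d1) = -1.0000000000 * 0.3488264534 = -0.348826


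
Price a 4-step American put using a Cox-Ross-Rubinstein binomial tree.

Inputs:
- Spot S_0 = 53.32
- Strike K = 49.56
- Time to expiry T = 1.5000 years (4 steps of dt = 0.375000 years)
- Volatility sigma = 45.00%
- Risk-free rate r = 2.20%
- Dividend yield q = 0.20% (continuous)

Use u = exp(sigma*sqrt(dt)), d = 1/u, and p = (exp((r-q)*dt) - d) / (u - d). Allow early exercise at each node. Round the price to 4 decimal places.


dt = T/N = 0.375000
u = exp(sigma*sqrt(dt)) = 1.317278; d = 1/u = 0.759141
p = (exp((r-q)*dt) - d) / (u - d) = 0.445029
Discount per step: exp(-r*dt) = 0.991784
Stock lattice S(k, i) with i counting down-moves:
  k=0: S(0,0) = 53.3200
  k=1: S(1,0) = 70.2373; S(1,1) = 40.4774
  k=2: S(2,0) = 92.5220; S(2,1) = 53.3200; S(2,2) = 30.7281
  k=3: S(3,0) = 121.8772; S(3,1) = 70.2373; S(3,2) = 40.4774; S(3,3) = 23.3269
  k=4: S(4,0) = 160.5462; S(4,1) = 92.5220; S(4,2) = 53.3200; S(4,3) = 30.7281; S(4,4) = 17.7084
Terminal payoffs V(N, i) = max(K - S_T, 0):
  V(4,0) = 0.000000; V(4,1) = 0.000000; V(4,2) = 0.000000; V(4,3) = 18.831938; V(4,4) = 31.851564
Backward induction: V(k, i) = exp(-r*dt) * [p * V(k+1, i) + (1-p) * V(k+1, i+1)]; then take max(V_cont, immediate exercise) for American.
  V(3,0) = exp(-r*dt) * [p*0.000000 + (1-p)*0.000000] = 0.000000; exercise = 0.000000; V(3,0) = max -> 0.000000
  V(3,1) = exp(-r*dt) * [p*0.000000 + (1-p)*0.000000] = 0.000000; exercise = 0.000000; V(3,1) = max -> 0.000000
  V(3,2) = exp(-r*dt) * [p*0.000000 + (1-p)*18.831938] = 10.365315; exercise = 9.082596; V(3,2) = max -> 10.365315
  V(3,3) = exp(-r*dt) * [p*18.831938 + (1-p)*31.851564] = 25.843365; exercise = 26.233065; V(3,3) = max -> 26.233065
  V(2,0) = exp(-r*dt) * [p*0.000000 + (1-p)*0.000000] = 0.000000; exercise = 0.000000; V(2,0) = max -> 0.000000
  V(2,1) = exp(-r*dt) * [p*0.000000 + (1-p)*10.365315] = 5.705188; exercise = 0.000000; V(2,1) = max -> 5.705188
  V(2,2) = exp(-r*dt) * [p*10.365315 + (1-p)*26.233065] = 19.013944; exercise = 18.831938; V(2,2) = max -> 19.013944
  V(1,0) = exp(-r*dt) * [p*0.000000 + (1-p)*5.705188] = 3.140201; exercise = 0.000000; V(1,0) = max -> 3.140201
  V(1,1) = exp(-r*dt) * [p*5.705188 + (1-p)*19.013944] = 12.983606; exercise = 9.082596; V(1,1) = max -> 12.983606
  V(0,0) = exp(-r*dt) * [p*3.140201 + (1-p)*12.983606] = 8.532324; exercise = 0.000000; V(0,0) = max -> 8.532324

Answer: Price = V(0,0) = 8.5323


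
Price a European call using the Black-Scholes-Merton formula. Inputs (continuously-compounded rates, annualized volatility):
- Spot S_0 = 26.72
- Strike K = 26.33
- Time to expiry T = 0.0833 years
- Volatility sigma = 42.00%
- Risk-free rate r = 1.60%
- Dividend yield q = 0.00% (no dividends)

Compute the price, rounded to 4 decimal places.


d1 = (ln(S/K) + (r - q + 0.5*sigma^2) * T) / (sigma * sqrt(T)) = 0.19290026
d2 = d1 - sigma * sqrt(T) = 0.07168095
exp(-rT) = 0.99866809; exp(-qT) = 1.00000000
C = S_0 * exp(-qT) * N(d1) - K * exp(-rT) * N(d2)
N(d1) = 0.57648146; N(d2) = 0.52857209
C = 26.7200 * 1.00000000 * 0.57648146 - 26.3300 * 0.99866809 * 0.52857209 = 1.5048

Answer: Price = 1.5048


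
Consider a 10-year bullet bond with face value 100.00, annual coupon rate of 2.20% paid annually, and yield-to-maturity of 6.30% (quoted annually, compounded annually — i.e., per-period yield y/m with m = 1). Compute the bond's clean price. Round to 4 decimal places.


Answer: Price = 70.2480

Derivation:
Coupon per period c = face * coupon_rate / m = 2.200000
Periods per year m = 1; per-period yield y/m = 0.063000
Number of cashflows N = 10
Cashflows (t years, CF_t, discount factor 1/(1+y/m)^(m*t), PV):
  t = 1.0000: CF_t = 2.200000, DF = 0.940734, PV = 2.069614
  t = 2.0000: CF_t = 2.200000, DF = 0.884980, PV = 1.946956
  t = 3.0000: CF_t = 2.200000, DF = 0.832531, PV = 1.831567
  t = 4.0000: CF_t = 2.200000, DF = 0.783190, PV = 1.723017
  t = 5.0000: CF_t = 2.200000, DF = 0.736773, PV = 1.620901
  t = 6.0000: CF_t = 2.200000, DF = 0.693107, PV = 1.524836
  t = 7.0000: CF_t = 2.200000, DF = 0.652029, PV = 1.434465
  t = 8.0000: CF_t = 2.200000, DF = 0.613386, PV = 1.349449
  t = 9.0000: CF_t = 2.200000, DF = 0.577033, PV = 1.269473
  t = 10.0000: CF_t = 102.200000, DF = 0.542834, PV = 55.477675
Price P = sum_t PV_t = 70.247952


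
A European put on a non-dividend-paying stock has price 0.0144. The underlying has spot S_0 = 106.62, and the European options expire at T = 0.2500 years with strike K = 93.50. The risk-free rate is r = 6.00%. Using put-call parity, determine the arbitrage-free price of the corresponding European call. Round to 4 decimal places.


Put-call parity: C - P = S_0 * exp(-qT) - K * exp(-rT).
S_0 * exp(-qT) = 106.6200 * 1.00000000 = 106.62000000
K * exp(-rT) = 93.5000 * 0.98511194 = 92.10796635
C = P + S*exp(-qT) - K*exp(-rT)
C = 0.0144 + 106.62000000 - 92.10796635 = 14.5264

Answer: Call price = 14.5264


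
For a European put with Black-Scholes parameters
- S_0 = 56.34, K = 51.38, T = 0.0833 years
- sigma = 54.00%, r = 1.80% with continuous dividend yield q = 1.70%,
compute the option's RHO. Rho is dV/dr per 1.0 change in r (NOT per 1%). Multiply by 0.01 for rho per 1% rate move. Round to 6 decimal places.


d1 = 0.6697589895; d2 = 0.5139055968
phi(d1) = 0.3187886021; exp(-qT) = 0.9985849022; exp(-rT) = 0.9985017235
N(-d2) = 0.3036589971
Rho = -K*T*exp(-rT)*N(-d2) = -51.3800 * 0.0833 * 0.9985017235 * 0.3036589971 = -1.297699

Answer: Rho = -1.297699


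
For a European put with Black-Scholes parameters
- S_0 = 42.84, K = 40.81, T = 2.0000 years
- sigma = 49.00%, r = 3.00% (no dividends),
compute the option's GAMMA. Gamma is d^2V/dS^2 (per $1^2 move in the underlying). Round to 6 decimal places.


Answer: Gamma = 0.011841

Derivation:
d1 = 0.5031210443; d2 = -0.1898436012
phi(d1) = 0.3515146374; exp(-qT) = 1.0000000000; exp(-rT) = 0.9417645336
Gamma = exp(-qT) * phi(d1) / (S * sigma * sqrt(T)) = 1.0000000000 * 0.3515146374 / (42.8400 * 0.4900 * 1.4142135624) = 0.011841


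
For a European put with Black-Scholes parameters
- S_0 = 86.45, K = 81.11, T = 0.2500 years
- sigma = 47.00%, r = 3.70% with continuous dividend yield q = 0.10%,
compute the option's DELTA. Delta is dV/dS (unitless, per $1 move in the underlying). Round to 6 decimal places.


d1 = 0.4271168257; d2 = 0.1921168257
phi(d1) = 0.3641632858; exp(-qT) = 0.9997500312; exp(-rT) = 0.9907926496
N(-d1) = 0.3346471191
Delta = -exp(-qT) * N(-d1) = -0.9997500312 * 0.3346471191 = -0.334563

Answer: Delta = -0.334563


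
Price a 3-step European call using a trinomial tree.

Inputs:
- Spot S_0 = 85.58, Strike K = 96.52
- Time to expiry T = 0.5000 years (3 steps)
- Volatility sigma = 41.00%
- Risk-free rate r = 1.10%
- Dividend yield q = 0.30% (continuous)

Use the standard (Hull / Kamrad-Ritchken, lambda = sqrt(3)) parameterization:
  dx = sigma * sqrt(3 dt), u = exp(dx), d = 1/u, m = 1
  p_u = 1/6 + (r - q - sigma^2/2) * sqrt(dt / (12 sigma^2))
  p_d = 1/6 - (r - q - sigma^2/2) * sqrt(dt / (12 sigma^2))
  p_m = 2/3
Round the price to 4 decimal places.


dt = T/N = 0.166667; dx = sigma*sqrt(3*dt) = 0.289914
u = exp(dx) = 1.336312; d = 1/u = 0.748328
p_u = 0.144807, p_m = 0.666667, p_d = 0.188527
Discount per step: exp(-r*dt) = 0.998168
Stock lattice S(k, j) with j the centered position index:
  k=0: S(0,+0) = 85.5800
  k=1: S(1,-1) = 64.0419; S(1,+0) = 85.5800; S(1,+1) = 114.3616
  k=2: S(2,-2) = 47.9244; S(2,-1) = 64.0419; S(2,+0) = 85.5800; S(2,+1) = 114.3616; S(2,+2) = 152.8228
  k=3: S(3,-3) = 35.8631; S(3,-2) = 47.9244; S(3,-1) = 64.0419; S(3,+0) = 85.5800; S(3,+1) = 114.3616; S(3,+2) = 152.8228; S(3,+3) = 204.2190
Terminal payoffs V(N, j) = max(S_T - K, 0):
  V(3,-3) = 0.000000; V(3,-2) = 0.000000; V(3,-1) = 0.000000; V(3,+0) = 0.000000; V(3,+1) = 17.841604; V(3,+2) = 56.302814; V(3,+3) = 107.699001
Backward induction: V(k, j) = exp(-r*dt) * [p_u * V(k+1, j+1) + p_m * V(k+1, j) + p_d * V(k+1, j-1)]
  V(2,-2) = exp(-r*dt) * [p_u*0.000000 + p_m*0.000000 + p_d*0.000000] = 0.000000
  V(2,-1) = exp(-r*dt) * [p_u*0.000000 + p_m*0.000000 + p_d*0.000000] = 0.000000
  V(2,+0) = exp(-r*dt) * [p_u*17.841604 + p_m*0.000000 + p_d*0.000000] = 2.578852
  V(2,+1) = exp(-r*dt) * [p_u*56.302814 + p_m*17.841604 + p_d*0.000000] = 20.010708
  V(2,+2) = exp(-r*dt) * [p_u*107.699001 + p_m*56.302814 + p_d*17.841604] = 56.390887
  V(1,-1) = exp(-r*dt) * [p_u*2.578852 + p_m*0.000000 + p_d*0.000000] = 0.372751
  V(1,+0) = exp(-r*dt) * [p_u*20.010708 + p_m*2.578852 + p_d*0.000000] = 4.608463
  V(1,+1) = exp(-r*dt) * [p_u*56.390887 + p_m*20.010708 + p_d*2.578852] = 21.952151
  V(0,+0) = exp(-r*dt) * [p_u*21.952151 + p_m*4.608463 + p_d*0.372751] = 6.309823

Answer: Price = V(0,0) = 6.3098


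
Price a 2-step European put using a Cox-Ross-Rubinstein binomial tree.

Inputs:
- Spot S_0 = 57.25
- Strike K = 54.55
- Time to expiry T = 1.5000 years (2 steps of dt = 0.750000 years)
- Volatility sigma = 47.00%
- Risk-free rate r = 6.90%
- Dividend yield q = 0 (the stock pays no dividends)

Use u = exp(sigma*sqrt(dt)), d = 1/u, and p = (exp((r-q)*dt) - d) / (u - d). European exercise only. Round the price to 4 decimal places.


Answer: Price = V(0,0) = 7.5858

Derivation:
dt = T/N = 0.750000
u = exp(sigma*sqrt(dt)) = 1.502352; d = 1/u = 0.665623
p = (exp((r-q)*dt) - d) / (u - d) = 0.463100
Discount per step: exp(-r*dt) = 0.949566
Stock lattice S(k, i) with i counting down-moves:
  k=0: S(0,0) = 57.2500
  k=1: S(1,0) = 86.0097; S(1,1) = 38.1069
  k=2: S(2,0) = 129.2168; S(2,1) = 57.2500; S(2,2) = 25.3648
Terminal payoffs V(N, i) = max(K - S_T, 0):
  V(2,0) = 0.000000; V(2,1) = 0.000000; V(2,2) = 29.185165
Backward induction: V(k, i) = exp(-r*dt) * [p * V(k+1, i) + (1-p) * V(k+1, i+1)].
  V(1,0) = exp(-r*dt) * [p*0.000000 + (1-p)*0.000000] = 0.000000
  V(1,1) = exp(-r*dt) * [p*0.000000 + (1-p)*29.185165] = 14.879235
  V(0,0) = exp(-r*dt) * [p*0.000000 + (1-p)*14.879235] = 7.585759


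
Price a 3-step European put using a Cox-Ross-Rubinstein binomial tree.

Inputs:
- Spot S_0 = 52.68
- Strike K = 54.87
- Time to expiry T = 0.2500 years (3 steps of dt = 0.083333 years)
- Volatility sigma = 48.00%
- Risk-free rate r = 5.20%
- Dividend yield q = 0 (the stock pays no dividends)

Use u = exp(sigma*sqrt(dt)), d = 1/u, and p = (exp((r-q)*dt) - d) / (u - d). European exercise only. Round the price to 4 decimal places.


dt = T/N = 0.083333
u = exp(sigma*sqrt(dt)) = 1.148623; d = 1/u = 0.870607
p = (exp((r-q)*dt) - d) / (u - d) = 0.481035
Discount per step: exp(-r*dt) = 0.995676
Stock lattice S(k, i) with i counting down-moves:
  k=0: S(0,0) = 52.6800
  k=1: S(1,0) = 60.5095; S(1,1) = 45.8636
  k=2: S(2,0) = 69.5026; S(2,1) = 52.6800; S(2,2) = 39.9292
  k=3: S(3,0) = 79.8323; S(3,1) = 60.5095; S(3,2) = 45.8636; S(3,3) = 34.7627
Terminal payoffs V(N, i) = max(K - S_T, 0):
  V(3,0) = 0.000000; V(3,1) = 0.000000; V(3,2) = 9.006398; V(3,3) = 20.107345
Backward induction: V(k, i) = exp(-r*dt) * [p * V(k+1, i) + (1-p) * V(k+1, i+1)].
  V(2,0) = exp(-r*dt) * [p*0.000000 + (1-p)*0.000000] = 0.000000
  V(2,1) = exp(-r*dt) * [p*0.000000 + (1-p)*9.006398] = 4.653797
  V(2,2) = exp(-r*dt) * [p*9.006398 + (1-p)*20.107345] = 14.703550
  V(1,0) = exp(-r*dt) * [p*0.000000 + (1-p)*4.653797] = 2.404716
  V(1,1) = exp(-r*dt) * [p*4.653797 + (1-p)*14.703550] = 9.826595
  V(0,0) = exp(-r*dt) * [p*2.404716 + (1-p)*9.826595] = 6.229361

Answer: Price = V(0,0) = 6.2294


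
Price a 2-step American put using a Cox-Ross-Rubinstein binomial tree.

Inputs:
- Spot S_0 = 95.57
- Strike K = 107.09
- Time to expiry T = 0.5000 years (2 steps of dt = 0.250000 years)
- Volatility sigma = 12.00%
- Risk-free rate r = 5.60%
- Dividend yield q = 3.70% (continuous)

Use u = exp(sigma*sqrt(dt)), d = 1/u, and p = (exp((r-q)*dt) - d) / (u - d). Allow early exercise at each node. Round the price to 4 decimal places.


Answer: Price = V(0,0) = 11.5200

Derivation:
dt = T/N = 0.250000
u = exp(sigma*sqrt(dt)) = 1.061837; d = 1/u = 0.941765
p = (exp((r-q)*dt) - d) / (u - d) = 0.524658
Discount per step: exp(-r*dt) = 0.986098
Stock lattice S(k, i) with i counting down-moves:
  k=0: S(0,0) = 95.5700
  k=1: S(1,0) = 101.4797; S(1,1) = 90.0044
  k=2: S(2,0) = 107.7549; S(2,1) = 95.5700; S(2,2) = 84.7630
Terminal payoffs V(N, i) = max(K - S_T, 0):
  V(2,0) = 0.000000; V(2,1) = 11.520000; V(2,2) = 22.327014
Backward induction: V(k, i) = exp(-r*dt) * [p * V(k+1, i) + (1-p) * V(k+1, i+1)]; then take max(V_cont, immediate exercise) for American.
  V(1,0) = exp(-r*dt) * [p*0.000000 + (1-p)*11.520000] = 5.399809; exercise = 5.610281; V(1,0) = max -> 5.610281
  V(1,1) = exp(-r*dt) * [p*11.520000 + (1-p)*22.327014] = 16.425452; exercise = 17.085564; V(1,1) = max -> 17.085564
  V(0,0) = exp(-r*dt) * [p*5.610281 + (1-p)*17.085564] = 10.911132; exercise = 11.520000; V(0,0) = max -> 11.520000


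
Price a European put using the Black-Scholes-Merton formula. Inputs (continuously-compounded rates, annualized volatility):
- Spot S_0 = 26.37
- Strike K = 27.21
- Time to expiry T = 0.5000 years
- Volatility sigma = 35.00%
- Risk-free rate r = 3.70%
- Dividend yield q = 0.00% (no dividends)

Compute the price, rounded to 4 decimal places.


d1 = (ln(S/K) + (r - q + 0.5*sigma^2) * T) / (sigma * sqrt(T)) = 0.07179133
d2 = d1 - sigma * sqrt(T) = -0.17569604
exp(-rT) = 0.98167007; exp(-qT) = 1.00000000
P = K * exp(-rT) * N(-d2) - S_0 * exp(-qT) * N(-d1)
N(-d1) = 0.47138399; N(-d2) = 0.56973363
P = 27.2100 * 0.98167007 * 0.56973363 - 26.3700 * 1.00000000 * 0.47138399 = 2.7879

Answer: Price = 2.7879


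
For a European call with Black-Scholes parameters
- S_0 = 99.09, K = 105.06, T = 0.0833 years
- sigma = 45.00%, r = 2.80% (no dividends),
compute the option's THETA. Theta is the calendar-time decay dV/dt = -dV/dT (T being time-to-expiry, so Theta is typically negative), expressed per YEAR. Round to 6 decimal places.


d1 = -0.3675497464; d2 = -0.4974275736
phi(d1) = 0.3728851031; exp(-qT) = 1.0000000000; exp(-rT) = 0.9976703179
Theta = -S*exp(-qT)*phi(d1)*sigma/(2*sqrt(T)) - r*K*exp(-rT)*N(d2) + q*S*exp(-qT)*N(d1)
N(d1) = 0.3566044961; N(d2) = 0.3094437825; sqrt(T) = 0.2886173938
Term 1 = -99.0900 * 1.0000000000 * 0.3728851031 * 0.4500 / (2 * 0.2886173938) = -28.8048010047
Term 2 = -0.0280 * 105.0600 * 0.9976703179 * 0.3094437825 = -0.9081639124
Term 3 = 0 (no dividend yield, q = 0)
Theta = -28.8048010047 + (-0.9081639124) + (0.0000000000) = -29.712965

Answer: Theta = -29.712965


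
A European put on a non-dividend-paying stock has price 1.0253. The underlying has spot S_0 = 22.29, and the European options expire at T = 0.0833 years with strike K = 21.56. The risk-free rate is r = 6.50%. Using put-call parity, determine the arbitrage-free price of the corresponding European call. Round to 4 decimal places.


Put-call parity: C - P = S_0 * exp(-qT) - K * exp(-rT).
S_0 * exp(-qT) = 22.2900 * 1.00000000 = 22.29000000
K * exp(-rT) = 21.5600 * 0.99460013 = 21.44357885
C = P + S*exp(-qT) - K*exp(-rT)
C = 1.0253 + 22.29000000 - 21.44357885 = 1.8717

Answer: Call price = 1.8717


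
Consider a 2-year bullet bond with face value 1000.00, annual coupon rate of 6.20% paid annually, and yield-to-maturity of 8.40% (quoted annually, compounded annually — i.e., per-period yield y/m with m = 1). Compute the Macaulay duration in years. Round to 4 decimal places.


Answer: Macaulay duration = 1.9405 years

Derivation:
Coupon per period c = face * coupon_rate / m = 62.000000
Periods per year m = 1; per-period yield y/m = 0.084000
Number of cashflows N = 2
Cashflows (t years, CF_t, discount factor 1/(1+y/m)^(m*t), PV):
  t = 1.0000: CF_t = 62.000000, DF = 0.922509, PV = 57.195572
  t = 2.0000: CF_t = 1062.000000, DF = 0.851023, PV = 903.786713
Price P = sum_t PV_t = 960.982285
Macaulay numerator sum_t t * PV_t:
  t * PV_t at t = 1.0000: 57.195572
  t * PV_t at t = 2.0000: 1807.573426
Macaulay duration D = (sum_t t * PV_t) / P = 1864.768998 / 960.982285 = 1.940482


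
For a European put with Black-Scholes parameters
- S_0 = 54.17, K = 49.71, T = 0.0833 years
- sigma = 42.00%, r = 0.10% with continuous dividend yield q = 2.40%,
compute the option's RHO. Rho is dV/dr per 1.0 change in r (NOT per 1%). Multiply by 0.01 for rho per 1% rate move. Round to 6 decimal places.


Answer: Rho = -1.091291

Derivation:
d1 = 0.7536117227; d2 = 0.6323924173
phi(d1) = 0.3003208585; exp(-qT) = 0.9980027971; exp(-rT) = 0.9999167035
N(-d2) = 0.2635652438
Rho = -K*T*exp(-rT)*N(-d2) = -49.7100 * 0.0833 * 0.9999167035 * 0.2635652438 = -1.091291


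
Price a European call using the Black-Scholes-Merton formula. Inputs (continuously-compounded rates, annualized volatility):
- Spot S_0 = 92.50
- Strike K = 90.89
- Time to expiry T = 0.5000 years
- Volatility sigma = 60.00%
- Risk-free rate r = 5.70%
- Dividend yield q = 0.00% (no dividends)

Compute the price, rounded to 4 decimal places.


Answer: Price = 17.3598

Derivation:
d1 = (ln(S/K) + (r - q + 0.5*sigma^2) * T) / (sigma * sqrt(T)) = 0.32069334
d2 = d1 - sigma * sqrt(T) = -0.10357073
exp(-rT) = 0.97190229; exp(-qT) = 1.00000000
C = S_0 * exp(-qT) * N(d1) - K * exp(-rT) * N(d2)
N(d1) = 0.62577860; N(d2) = 0.45875501
C = 92.5000 * 1.00000000 * 0.62577860 - 90.8900 * 0.97190229 * 0.45875501 = 17.3598


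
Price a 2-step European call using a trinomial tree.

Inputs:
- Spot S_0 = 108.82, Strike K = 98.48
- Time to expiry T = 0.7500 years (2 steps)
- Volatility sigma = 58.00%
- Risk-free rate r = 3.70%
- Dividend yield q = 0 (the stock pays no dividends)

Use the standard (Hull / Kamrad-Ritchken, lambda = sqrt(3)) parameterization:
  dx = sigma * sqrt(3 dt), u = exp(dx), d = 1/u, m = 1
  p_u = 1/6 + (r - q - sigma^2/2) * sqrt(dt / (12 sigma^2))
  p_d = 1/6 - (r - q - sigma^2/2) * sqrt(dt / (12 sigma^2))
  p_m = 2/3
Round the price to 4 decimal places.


dt = T/N = 0.375000; dx = sigma*sqrt(3*dt) = 0.615183
u = exp(dx) = 1.849995; d = 1/u = 0.540542
p_u = 0.126679, p_m = 0.666667, p_d = 0.206655
Discount per step: exp(-r*dt) = 0.986221
Stock lattice S(k, j) with j the centered position index:
  k=0: S(0,+0) = 108.8200
  k=1: S(1,-1) = 58.8218; S(1,+0) = 108.8200; S(1,+1) = 201.3164
  k=2: S(2,-2) = 31.7956; S(2,-1) = 58.8218; S(2,+0) = 108.8200; S(2,+1) = 201.3164; S(2,+2) = 372.4344
Terminal payoffs V(N, j) = max(S_T - K, 0):
  V(2,-2) = 0.000000; V(2,-1) = 0.000000; V(2,+0) = 10.340000; V(2,+1) = 102.836449; V(2,+2) = 273.954409
Backward induction: V(k, j) = exp(-r*dt) * [p_u * V(k+1, j+1) + p_m * V(k+1, j) + p_d * V(k+1, j-1)]
  V(1,-1) = exp(-r*dt) * [p_u*10.340000 + p_m*0.000000 + p_d*0.000000] = 1.291808
  V(1,+0) = exp(-r*dt) * [p_u*102.836449 + p_m*10.340000 + p_d*0.000000] = 19.646018
  V(1,+1) = exp(-r*dt) * [p_u*273.954409 + p_m*102.836449 + p_d*10.340000] = 103.946286
  V(0,+0) = exp(-r*dt) * [p_u*103.946286 + p_m*19.646018 + p_d*1.291808] = 26.166479

Answer: Price = V(0,0) = 26.1665


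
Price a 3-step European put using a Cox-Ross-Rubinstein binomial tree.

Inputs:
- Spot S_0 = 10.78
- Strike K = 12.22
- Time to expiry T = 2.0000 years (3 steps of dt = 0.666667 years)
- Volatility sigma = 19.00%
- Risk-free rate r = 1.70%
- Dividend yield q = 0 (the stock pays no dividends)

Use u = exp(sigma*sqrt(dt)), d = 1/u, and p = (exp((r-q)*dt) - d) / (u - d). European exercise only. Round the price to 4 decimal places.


Answer: Price = V(0,0) = 1.7551

Derivation:
dt = T/N = 0.666667
u = exp(sigma*sqrt(dt)) = 1.167815; d = 1/u = 0.856300
p = (exp((r-q)*dt) - d) / (u - d) = 0.497882
Discount per step: exp(-r*dt) = 0.988731
Stock lattice S(k, i) with i counting down-moves:
  k=0: S(0,0) = 10.7800
  k=1: S(1,0) = 12.5890; S(1,1) = 9.2309
  k=2: S(2,0) = 14.7017; S(2,1) = 10.7800; S(2,2) = 7.9044
  k=3: S(3,0) = 17.1688; S(3,1) = 12.5890; S(3,2) = 9.2309; S(3,3) = 6.7686
Terminal payoffs V(N, i) = max(K - S_T, 0):
  V(3,0) = 0.000000; V(3,1) = 0.000000; V(3,2) = 2.989085; V(3,3) = 5.451432
Backward induction: V(k, i) = exp(-r*dt) * [p * V(k+1, i) + (1-p) * V(k+1, i+1)].
  V(2,0) = exp(-r*dt) * [p*0.000000 + (1-p)*0.000000] = 0.000000
  V(2,1) = exp(-r*dt) * [p*0.000000 + (1-p)*2.989085] = 1.483958
  V(2,2) = exp(-r*dt) * [p*2.989085 + (1-p)*5.451432] = 4.177855
  V(1,0) = exp(-r*dt) * [p*0.000000 + (1-p)*1.483958] = 0.736725
  V(1,1) = exp(-r*dt) * [p*1.483958 + (1-p)*4.177855] = 2.804644
  V(0,0) = exp(-r*dt) * [p*0.736725 + (1-p)*2.804644] = 1.755060


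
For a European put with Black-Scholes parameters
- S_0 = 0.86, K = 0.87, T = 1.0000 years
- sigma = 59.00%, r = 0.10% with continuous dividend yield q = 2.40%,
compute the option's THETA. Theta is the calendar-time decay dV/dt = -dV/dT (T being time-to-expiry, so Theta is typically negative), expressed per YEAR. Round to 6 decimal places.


Answer: Theta = -0.103726

Derivation:
d1 = 0.2364223349; d2 = -0.3535776651
phi(d1) = 0.3879470982; exp(-qT) = 0.9762857098; exp(-rT) = 0.9990004998
Theta = -S*exp(-qT)*phi(d1)*sigma/(2*sqrt(T)) + r*K*exp(-rT)*N(-d2) - q*S*exp(-qT)*N(-d1)
N(-d1) = 0.4065524833; N(-d2) = 0.6381722924; sqrt(T) = 1.0000000000
Term 1 = -0.8600 * 0.9762857098 * 0.3879470982 * 0.5900 / (2 * 1.0000000000) = -0.0960881667
Term 2 = 0.0010 * 0.8700 * 0.9990004998 * 0.6381722924 = 0.0005546550
Term 3 = -0.0240 * 0.8600 * 0.9762857098 * 0.4065524833 = -0.0081922509
Theta = -0.0960881667 + (0.0005546550) + (-0.0081922509) = -0.103726


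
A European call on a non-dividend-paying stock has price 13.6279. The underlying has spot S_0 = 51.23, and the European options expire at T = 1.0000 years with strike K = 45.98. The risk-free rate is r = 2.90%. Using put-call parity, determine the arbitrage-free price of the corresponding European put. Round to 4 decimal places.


Answer: Put price = 7.0636

Derivation:
Put-call parity: C - P = S_0 * exp(-qT) - K * exp(-rT).
S_0 * exp(-qT) = 51.2300 * 1.00000000 = 51.23000000
K * exp(-rT) = 45.9800 * 0.97141646 = 44.66572904
P = C - S*exp(-qT) + K*exp(-rT)
P = 13.6279 - 51.23000000 + 44.66572904 = 7.0636


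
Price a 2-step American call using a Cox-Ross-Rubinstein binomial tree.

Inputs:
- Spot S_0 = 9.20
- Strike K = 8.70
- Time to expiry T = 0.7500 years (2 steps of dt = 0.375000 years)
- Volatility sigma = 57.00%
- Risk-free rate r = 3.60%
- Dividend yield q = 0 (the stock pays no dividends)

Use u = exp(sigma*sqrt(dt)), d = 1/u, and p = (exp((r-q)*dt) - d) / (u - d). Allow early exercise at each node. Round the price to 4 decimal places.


Answer: Price = V(0,0) = 2.0233

Derivation:
dt = T/N = 0.375000
u = exp(sigma*sqrt(dt)) = 1.417723; d = 1/u = 0.705356
p = (exp((r-q)*dt) - d) / (u - d) = 0.432692
Discount per step: exp(-r*dt) = 0.986591
Stock lattice S(k, i) with i counting down-moves:
  k=0: S(0,0) = 9.2000
  k=1: S(1,0) = 13.0431; S(1,1) = 6.4893
  k=2: S(2,0) = 18.4914; S(2,1) = 9.2000; S(2,2) = 4.5773
Terminal payoffs V(N, i) = max(S_T - K, 0):
  V(2,0) = 9.791443; V(2,1) = 0.500000; V(2,2) = 0.000000
Backward induction: V(k, i) = exp(-r*dt) * [p * V(k+1, i) + (1-p) * V(k+1, i+1)]; then take max(V_cont, immediate exercise) for American.
  V(1,0) = exp(-r*dt) * [p*9.791443 + (1-p)*0.500000] = 4.459715; exercise = 4.343055; V(1,0) = max -> 4.459715
  V(1,1) = exp(-r*dt) * [p*0.500000 + (1-p)*0.000000] = 0.213445; exercise = 0.000000; V(1,1) = max -> 0.213445
  V(0,0) = exp(-r*dt) * [p*4.459715 + (1-p)*0.213445] = 2.023271; exercise = 0.500000; V(0,0) = max -> 2.023271
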